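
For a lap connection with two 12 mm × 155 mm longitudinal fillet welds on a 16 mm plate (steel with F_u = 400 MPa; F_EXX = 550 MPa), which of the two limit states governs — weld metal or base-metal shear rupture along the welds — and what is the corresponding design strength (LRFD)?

t_e = 0.707 × 12 = 8.484 mm; L = 310 mm.
Weld metal: φR_n = 0.75 × 0.6 × 550 × 8.484 × 310 × 10⁻³ = 650.9 kN.
Base metal (shear rupture): φR_n = 0.75 × 0.6 × 400 × 16 × 310 × 10⁻³ = 892.8 kN.
Governing: weld metal.

φR_n ≈ 651 kN (weld metal governs)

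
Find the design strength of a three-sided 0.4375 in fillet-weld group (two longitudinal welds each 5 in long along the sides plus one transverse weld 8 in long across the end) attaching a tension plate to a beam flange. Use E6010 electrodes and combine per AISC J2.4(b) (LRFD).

E60XX → F_EXX = 60 ksi.
t_e = 0.707 × 0.4375 = 0.3093 in.
R_nwl = 0.6 × 60 × 0.3093 × 10 = 111.4 kips (longitudinal, 2 welds).
R_nwt = 0.6 × 60 × 0.3093 × 8 = 89.08 kips (transverse, base value).
(i) R_nwl + R_nwt = 200.4 kips; (ii) 0.85 R_nwl + 1.5 R_nwt = 228.3 kips.
R_n = max = 228.3 kips [governs: (ii)]; φR_n = 171.2 kips.

φR_n ≈ 171 kips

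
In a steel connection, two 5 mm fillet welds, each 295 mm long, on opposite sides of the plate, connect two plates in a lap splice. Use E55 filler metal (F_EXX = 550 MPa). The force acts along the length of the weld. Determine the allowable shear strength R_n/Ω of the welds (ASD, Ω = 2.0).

R_n/Ω ≈ 344 kN

Effective throat t_e = 0.707 × 5 = 3.535 mm.
Total length L = 590 mm; A_we = 3.535 × 590 = 2086 mm².
F_nw = 0.6 F_EXX = 0.6 × 550 = 330 MPa.
R_n = 330 × 2086 × 10⁻³ = 688.3 kN; R_n/Ω = 688.3/2.0 = 344.1 kN.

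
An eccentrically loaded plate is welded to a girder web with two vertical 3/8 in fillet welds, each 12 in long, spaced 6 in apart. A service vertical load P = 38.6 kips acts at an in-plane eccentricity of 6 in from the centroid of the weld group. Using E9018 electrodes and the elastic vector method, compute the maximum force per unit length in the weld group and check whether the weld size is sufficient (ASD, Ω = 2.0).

f_max ≈ 4.06 kip/in; adequate

E90XX → F_EXX = 90 ksi.
Total weld length L_w = 24 in. Treat welds as unit-width lines.
Polar moment about centroid: J = 2[d³/12 + d(b/2)²] = 2[12³/12 + 12×3²] = 504 in³.
Direct shear f_v = P/L_w = 38.6 / 24 = 1.608 kip/in (vertical).
Torsion M = P·e = 38.6 × 6 = 231.6 kip·in.
Critical point at (x, y) = (3, 6) from centroid. f_tx = M·y/J = 2.757 kip/in; f_ty = M·x/J = 1.379 kip/in.
Resultant f_max = √[f_tx² + (f_v + f_ty)²] = √[2.757² + (1.608 + 1.379)²] = 4.065 kip/in.
Capacity per unit length: r_n/Ω = (1/2.0) × 0.6 × 90 × (0.707 × 0.375) = 7.158 kip/in.
4.065 ≤ 7.158 → adequate.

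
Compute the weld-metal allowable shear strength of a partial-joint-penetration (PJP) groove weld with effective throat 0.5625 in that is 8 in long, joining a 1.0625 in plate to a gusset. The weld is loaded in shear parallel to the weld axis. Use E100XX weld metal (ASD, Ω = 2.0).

E100XX → F_EXX = 100 ksi.
Effective throat (given) t_e = 0.5625 in.
A_we = 0.5625 × 8 = 4.5 in².
F_nw = 0.6 F_EXX = 60 ksi.
R_n/Ω = (60 × 4.5) / 2.0 = 135 kip.

R_n/Ω ≈ 135 kip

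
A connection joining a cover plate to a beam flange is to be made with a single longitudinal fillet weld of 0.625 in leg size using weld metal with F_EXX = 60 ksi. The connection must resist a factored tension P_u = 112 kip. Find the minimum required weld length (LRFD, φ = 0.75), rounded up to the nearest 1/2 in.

L = 9.5 in

Throat t_e = 0.707 × 0.625 = 0.4419 in.
φr_n = 0.75 × 0.6 × 60 × 0.4419 = 11.93 kip/in.
L_req = P_u / φr_n = 112 / 11.93 = 9.388 in total.
Round up → use L = 9.5 in.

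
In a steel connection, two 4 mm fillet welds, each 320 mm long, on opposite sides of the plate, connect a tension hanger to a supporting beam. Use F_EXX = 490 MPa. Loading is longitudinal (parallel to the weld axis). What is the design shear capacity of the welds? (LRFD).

Effective throat t_e = 0.707 × 4 = 2.828 mm.
Total length L = 640 mm; A_we = 2.828 × 640 = 1810 mm².
F_nw = 0.6 F_EXX = 0.6 × 490 = 294 MPa.
φR_n = 0.75 × 294 × 1810 × 10⁻³ = 399.1 kN.

φR_n ≈ 399 kN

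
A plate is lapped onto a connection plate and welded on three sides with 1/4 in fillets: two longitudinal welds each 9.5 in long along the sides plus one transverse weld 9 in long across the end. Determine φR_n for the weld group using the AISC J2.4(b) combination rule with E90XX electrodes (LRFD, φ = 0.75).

E90XX → F_EXX = 90 ksi.
t_e = 0.707 × 0.25 = 0.1767 in.
R_nwl = 0.6 × 90 × 0.1767 × 19 = 181.3 kip (longitudinal, 2 welds).
R_nwt = 0.6 × 90 × 0.1767 × 9 = 85.9 kip (transverse, base value).
(i) R_nwl + R_nwt = 267.2 kip; (ii) 0.85 R_nwl + 1.5 R_nwt = 283 kip.
R_n = max = 283 kip [governs: (ii)]; φR_n = 212.2 kip.

φR_n ≈ 212 kip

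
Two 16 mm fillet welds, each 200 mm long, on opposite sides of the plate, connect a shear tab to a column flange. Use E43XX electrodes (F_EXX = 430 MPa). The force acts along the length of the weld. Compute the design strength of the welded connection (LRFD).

φR_n ≈ 876 kN

Effective throat t_e = 0.707 × 16 = 11.31 mm.
Total length L = 400 mm; A_we = 11.31 × 400 = 4525 mm².
F_nw = 0.6 F_EXX = 0.6 × 430 = 258 MPa.
φR_n = 0.75 × 258 × 4525 × 10⁻³ = 875.5 kN.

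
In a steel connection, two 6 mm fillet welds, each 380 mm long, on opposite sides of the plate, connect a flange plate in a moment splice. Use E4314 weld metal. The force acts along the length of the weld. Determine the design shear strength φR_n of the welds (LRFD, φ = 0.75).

E43XX → F_EXX = 430 MPa.
Effective throat t_e = 0.707 × 6 = 4.242 mm.
Total length L = 760 mm; A_we = 4.242 × 760 = 3224 mm².
F_nw = 0.6 F_EXX = 0.6 × 430 = 258 MPa.
φR_n = 0.75 × 258 × 3224 × 10⁻³ = 623.8 kN.

φR_n ≈ 624 kN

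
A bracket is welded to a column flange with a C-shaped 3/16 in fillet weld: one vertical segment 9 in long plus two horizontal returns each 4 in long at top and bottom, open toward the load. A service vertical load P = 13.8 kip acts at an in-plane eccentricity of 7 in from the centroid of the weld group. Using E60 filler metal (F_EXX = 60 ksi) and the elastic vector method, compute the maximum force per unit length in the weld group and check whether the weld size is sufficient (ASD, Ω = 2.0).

Total weld length L_w = 17 in. Treat welds as unit-width lines.
Centroid: x̄ = 2×4×2 / 17 = 0.9412 in from the vertical weld.
Polar moment about centroid: J = I_x + I_y = [9³/12 + 2×4×4.5²] + [9×0.9412² + 2(4³/12 + 4×1.059²)] = 250.4 in³.
Direct shear f_v = P/L_w = 13.8 / 17 = 0.8118 kip/in (vertical).
Torsion M = P·e = 13.8 × 7 = 96.6 kip·in.
Critical point at (x, y) = (3.059, 4.5) from centroid. f_tx = M·y/J = 1.736 kip/in; f_ty = M·x/J = 1.18 kip/in.
Resultant f_max = √[f_tx² + (f_v + f_ty)²] = √[1.736² + (0.8118 + 1.18)²] = 2.643 kip/in.
Capacity per unit length: r_n/Ω = (1/2.0) × 0.6 × 60 × (0.707 × 0.1875) = 2.386 kip/in.
2.643 > 2.386 → NOT adequate.

f_max ≈ 2.64 kip/in; NOT adequate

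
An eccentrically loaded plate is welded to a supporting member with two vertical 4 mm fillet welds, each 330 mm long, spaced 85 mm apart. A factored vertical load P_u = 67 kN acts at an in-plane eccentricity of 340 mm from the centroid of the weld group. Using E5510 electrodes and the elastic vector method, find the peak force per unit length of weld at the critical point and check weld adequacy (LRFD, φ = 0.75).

E55XX → F_EXX = 550 MPa.
Total weld length L_w = 660 mm. Treat welds as unit-width lines.
Polar moment about centroid: J = 2[d³/12 + d(b/2)²] = 2[330³/12 + 330×42.5²] = 7182000 mm³.
Direct shear f_v = P/L_w = 67×10³ / 660 = 101.5 N/mm (vertical).
Torsion M = P·e = 67×10³ × 340 = 22780000 N·mm.
Critical point at (x, y) = (42.5, 165) from centroid. f_tx = M·y/J = 523.4 N/mm; f_ty = M·x/J = 134.8 N/mm.
Resultant f_max = √[f_tx² + (f_v + f_ty)²] = √[523.4² + (101.5 + 134.8)²] = 574.3 N/mm.
Capacity per unit length: φr_n = 0.75 × 0.6 × 550 × (0.707 × 4) = 699.9 N/mm.
574.3 ≤ 699.9 → adequate.

f_max ≈ 574 N/mm; adequate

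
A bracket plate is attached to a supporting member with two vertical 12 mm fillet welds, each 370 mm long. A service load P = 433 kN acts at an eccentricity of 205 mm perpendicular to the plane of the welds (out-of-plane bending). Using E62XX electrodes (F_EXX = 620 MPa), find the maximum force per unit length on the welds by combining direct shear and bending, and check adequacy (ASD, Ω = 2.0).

L_w = 2 × 370 = 740 mm; section modulus (unit throat) S = 2 × L²/6 = 45630 mm².
Direct shear f_v = P/L_w = 433×10³/740 = 585.1 N/mm.
Moment M = P × e = 433×10³ × 205 = 88765000 N·mm; bending f_b = M/S = 1945 N/mm.
f_max = √(f_v² + f_b²) = √(585.1² + 1945²) = 2031 N/mm.
r_n/Ω = (1/2.0) × 0.6 × 620 × (0.707 × 12) = 1578 N/mm → NOT adequate.

f_max ≈ 2030 N/mm; NOT adequate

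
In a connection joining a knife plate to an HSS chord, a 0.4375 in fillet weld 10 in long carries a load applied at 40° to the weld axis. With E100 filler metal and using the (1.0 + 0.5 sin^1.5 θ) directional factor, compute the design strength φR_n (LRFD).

φR_n ≈ 175 kip

E100XX → F_EXX = 100 ksi.
t_e = 0.707 × 0.4375 = 0.3093 in; A_we = 0.3093 × 10 = 3.093 in².
Directional factor: 1.0 + 0.5 sin^1.5(40°) = 1.258.
F_nw = 0.6 × 100 × 1.258 = 75.46 ksi.
φR_n = 0.75 × 75.46 × 3.093 = 175.1 kip.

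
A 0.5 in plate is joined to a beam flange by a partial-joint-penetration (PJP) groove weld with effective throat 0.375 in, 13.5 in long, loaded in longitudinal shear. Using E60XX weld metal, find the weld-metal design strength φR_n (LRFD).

φR_n ≈ 137 kip

E60XX → F_EXX = 60 ksi.
Effective throat (given) t_e = 0.375 in.
A_we = 0.375 × 13.5 = 5.062 in².
F_nw = 0.6 F_EXX = 36 ksi.
φR_n = 0.75 × 36 × 5.062 = 136.7 kip.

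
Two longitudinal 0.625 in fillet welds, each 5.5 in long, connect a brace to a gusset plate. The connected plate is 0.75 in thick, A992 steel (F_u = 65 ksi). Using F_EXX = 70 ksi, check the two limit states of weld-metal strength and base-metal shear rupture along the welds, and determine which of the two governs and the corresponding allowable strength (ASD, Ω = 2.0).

t_e = 0.707 × 0.625 = 0.4419 in; L = 11 in.
Weld metal: R_n/Ω = (1/2.0) × 0.6 × 70 × 0.4419 × 11 = 102.1 kip.
Base metal (shear rupture): R_n/Ω = (1/2.0) × 0.6 × 65 × 0.75 × 11 = 160.9 kip.
Governing: weld metal.

R_n/Ω ≈ 102 kip (weld metal governs)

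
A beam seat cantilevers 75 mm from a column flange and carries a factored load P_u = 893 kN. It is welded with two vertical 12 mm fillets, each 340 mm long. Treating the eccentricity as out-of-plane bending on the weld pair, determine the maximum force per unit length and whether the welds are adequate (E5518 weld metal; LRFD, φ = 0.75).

f_max ≈ 2180 N/mm; NOT adequate

E55XX → F_EXX = 550 MPa.
L_w = 2 × 340 = 680 mm; section modulus (unit throat) S = 2 × L²/6 = 38530 mm².
Direct shear f_v = P/L_w = 893×10³/680 = 1313 N/mm.
Moment M = P × e = 893×10³ × 75 = 66975000 N·mm; bending f_b = M/S = 1738 N/mm.
f_max = √(f_v² + f_b²) = √(1313² + 1738²) = 2178 N/mm.
φr_n = 0.75 × 0.6 × 550 × (0.707 × 12) = 2100 N/mm → NOT adequate.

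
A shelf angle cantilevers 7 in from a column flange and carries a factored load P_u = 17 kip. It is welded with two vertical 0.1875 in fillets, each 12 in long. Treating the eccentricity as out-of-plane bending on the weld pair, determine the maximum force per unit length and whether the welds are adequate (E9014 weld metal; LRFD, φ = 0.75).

f_max ≈ 2.58 kip/in; adequate

E90XX → F_EXX = 90 ksi.
L_w = 2 × 12 = 24 in; section modulus (unit throat) S = 2 × L²/6 = 48 in².
Direct shear f_v = P/L_w = 17/24 = 0.7083 kip/in.
Moment M = P × e = 17 × 7 = 119 kip·in; bending f_b = M/S = 2.479 kip/in.
f_max = √(f_v² + f_b²) = √(0.7083² + 2.479²) = 2.578 kip/in.
φr_n = 0.75 × 0.6 × 90 × (0.707 × 0.1875) = 5.369 kip/in → adequate.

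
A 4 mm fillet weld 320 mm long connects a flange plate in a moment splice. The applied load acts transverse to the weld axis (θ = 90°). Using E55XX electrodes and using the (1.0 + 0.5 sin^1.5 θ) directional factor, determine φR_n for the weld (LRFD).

E55XX → F_EXX = 550 MPa.
t_e = 0.707 × 4 = 2.828 mm; A_we = 2.828 × 320 = 905 mm².
Directional factor: 1.0 + 0.5 sin^1.5(90°) = 1.5.
F_nw = 0.6 × 550 × 1.5 = 495 MPa.
φR_n = 0.75 × 495 × 905 × 10⁻³ = 336 kN.

φR_n ≈ 336 kN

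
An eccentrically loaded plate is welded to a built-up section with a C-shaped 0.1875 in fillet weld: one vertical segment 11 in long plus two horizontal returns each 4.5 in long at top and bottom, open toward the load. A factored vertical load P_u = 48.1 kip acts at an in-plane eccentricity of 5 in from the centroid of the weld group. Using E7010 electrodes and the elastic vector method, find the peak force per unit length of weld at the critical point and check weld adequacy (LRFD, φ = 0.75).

f_max ≈ 5.38 kip/in; NOT adequate

E70XX → F_EXX = 70 ksi.
Total weld length L_w = 20 in. Treat welds as unit-width lines.
Centroid: x̄ = 2×4.5×2.25 / 20 = 1.012 in from the vertical weld.
Polar moment about centroid: J = I_x + I_y = [11³/12 + 2×4.5×5.5²] + [11×1.012² + 2(4.5³/12 + 4.5×1.238²)] = 423.4 in³.
Direct shear f_v = P/L_w = 48.1 / 20 = 2.405 kip/in (vertical).
Torsion M = P·e = 48.1 × 5 = 240.5 kip·in.
Critical point at (x, y) = (3.487, 5.5) from centroid. f_tx = M·y/J = 3.124 kip/in; f_ty = M·x/J = 1.981 kip/in.
Resultant f_max = √[f_tx² + (f_v + f_ty)²] = √[3.124² + (2.405 + 1.981)²] = 5.385 kip/in.
Capacity per unit length: φr_n = 0.75 × 0.6 × 70 × (0.707 × 0.1875) = 4.176 kip/in.
5.385 > 4.176 → NOT adequate.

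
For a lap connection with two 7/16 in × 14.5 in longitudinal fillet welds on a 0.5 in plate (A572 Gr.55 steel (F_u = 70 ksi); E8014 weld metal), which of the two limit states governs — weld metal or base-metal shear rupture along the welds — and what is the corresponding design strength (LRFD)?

E80XX → F_EXX = 80 ksi.
t_e = 0.707 × 0.4375 = 0.3093 in; L = 29 in.
Weld metal: φR_n = 0.75 × 0.6 × 80 × 0.3093 × 29 = 322.9 kips.
Base metal (shear rupture): φR_n = 0.75 × 0.6 × 70 × 0.5 × 29 = 456.8 kips.
Governing: weld metal.

φR_n ≈ 323 kips (weld metal governs)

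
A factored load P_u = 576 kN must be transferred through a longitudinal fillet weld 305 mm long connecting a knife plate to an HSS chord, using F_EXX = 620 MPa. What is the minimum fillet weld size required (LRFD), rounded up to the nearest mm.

w = 10 mm

Total weld length L = 305 mm.
Required throat t_e = P_u / (φ × 0.6 F_EXX × L) = 576 / (0.75 × 0.6 × 620 × 305 × 10⁻³) = 6.769 mm.
Required leg w = t_e / 0.707 = 9.574 mm → use 10 mm.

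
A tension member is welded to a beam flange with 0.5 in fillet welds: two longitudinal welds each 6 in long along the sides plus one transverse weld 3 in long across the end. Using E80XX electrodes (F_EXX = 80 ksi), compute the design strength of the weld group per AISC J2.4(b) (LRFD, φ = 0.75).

t_e = 0.707 × 0.5 = 0.3535 in.
R_nwl = 0.6 × 80 × 0.3535 × 12 = 203.6 kip (longitudinal, 2 welds).
R_nwt = 0.6 × 80 × 0.3535 × 3 = 50.9 kip (transverse, base value).
(i) R_nwl + R_nwt = 254.5 kip; (ii) 0.85 R_nwl + 1.5 R_nwt = 249.4 kip.
R_n = max = 254.5 kip [governs: (i)]; φR_n = 190.9 kip.

φR_n ≈ 191 kip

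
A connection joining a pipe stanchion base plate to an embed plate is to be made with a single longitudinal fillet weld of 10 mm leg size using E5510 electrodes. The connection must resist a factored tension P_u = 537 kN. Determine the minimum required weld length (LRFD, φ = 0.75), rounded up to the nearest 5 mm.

E55XX → F_EXX = 550 MPa.
Throat t_e = 0.707 × 10 = 7.07 mm.
φr_n = 0.75 × 0.6 × 550 × 7.07 × 10⁻³ = 1.75 kN/mm.
L_req = P_u / φr_n = 537 / 1.75 = 306.9 mm total.
Round up → use L = 310 mm.

L = 310 mm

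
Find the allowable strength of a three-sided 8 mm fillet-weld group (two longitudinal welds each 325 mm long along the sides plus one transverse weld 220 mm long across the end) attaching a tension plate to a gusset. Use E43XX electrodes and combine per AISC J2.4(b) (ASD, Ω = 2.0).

R_n/Ω ≈ 644 kN

E43XX → F_EXX = 430 MPa.
t_e = 0.707 × 8 = 5.656 mm.
R_nwl = 0.6 × 430 × 5.656 × 650 × 10⁻³ = 948.5 kN (longitudinal, 2 welds).
R_nwt = 0.6 × 430 × 5.656 × 220 × 10⁻³ = 321 kN (transverse, base value).
(i) R_nwl + R_nwt = 1270 kN; (ii) 0.85 R_nwl + 1.5 R_nwt = 1288 kN.
R_n = max = 1288 kN [governs: (ii)]; R_n/Ω = 643.9 kN.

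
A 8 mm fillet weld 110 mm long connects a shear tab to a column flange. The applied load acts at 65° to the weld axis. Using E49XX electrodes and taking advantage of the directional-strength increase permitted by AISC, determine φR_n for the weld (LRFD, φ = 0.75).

φR_n ≈ 196 kN

E49XX → F_EXX = 490 MPa.
t_e = 0.707 × 8 = 5.656 mm; A_we = 5.656 × 110 = 622.2 mm².
Directional factor: 1.0 + 0.5 sin^1.5(65°) = 1.431.
F_nw = 0.6 × 490 × 1.431 = 420.8 MPa.
φR_n = 0.75 × 420.8 × 622.2 × 10⁻³ = 196.4 kN.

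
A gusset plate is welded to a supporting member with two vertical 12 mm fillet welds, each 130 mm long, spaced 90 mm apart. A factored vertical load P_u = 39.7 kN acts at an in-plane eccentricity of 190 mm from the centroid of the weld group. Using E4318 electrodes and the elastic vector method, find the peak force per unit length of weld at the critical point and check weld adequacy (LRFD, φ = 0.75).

E43XX → F_EXX = 430 MPa.
Total weld length L_w = 260 mm. Treat welds as unit-width lines.
Polar moment about centroid: J = 2[d³/12 + d(b/2)²] = 2[130³/12 + 130×45²] = 892700 mm³.
Direct shear f_v = P/L_w = 39.7×10³ / 260 = 152.7 N/mm (vertical).
Torsion M = P·e = 39.7×10³ × 190 = 7543000 N·mm.
Critical point at (x, y) = (45, 65) from centroid. f_tx = M·y/J = 549.2 N/mm; f_ty = M·x/J = 380.2 N/mm.
Resultant f_max = √[f_tx² + (f_v + f_ty)²] = √[549.2² + (152.7 + 380.2)²] = 765.3 N/mm.
Capacity per unit length: φr_n = 0.75 × 0.6 × 430 × (0.707 × 12) = 1642 N/mm.
765.3 ≤ 1642 → adequate.

f_max ≈ 765 N/mm; adequate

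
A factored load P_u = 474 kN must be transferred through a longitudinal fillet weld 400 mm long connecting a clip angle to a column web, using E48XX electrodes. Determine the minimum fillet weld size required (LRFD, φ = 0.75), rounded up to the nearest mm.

w = 8 mm

E48XX → F_EXX = 480 MPa.
Total weld length L = 400 mm.
Required throat t_e = P_u / (φ × 0.6 F_EXX × L) = 474 / (0.75 × 0.6 × 480 × 400 × 10⁻³) = 5.486 mm.
Required leg w = t_e / 0.707 = 7.76 mm → use 8 mm.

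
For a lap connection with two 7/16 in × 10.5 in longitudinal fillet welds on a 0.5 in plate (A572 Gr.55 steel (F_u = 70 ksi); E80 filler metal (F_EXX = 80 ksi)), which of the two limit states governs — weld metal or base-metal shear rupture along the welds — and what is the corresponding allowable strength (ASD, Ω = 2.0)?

t_e = 0.707 × 0.4375 = 0.3093 in; L = 21 in.
Weld metal: R_n/Ω = (1/2.0) × 0.6 × 80 × 0.3093 × 21 = 155.9 kips.
Base metal (shear rupture): R_n/Ω = (1/2.0) × 0.6 × 70 × 0.5 × 21 = 220.5 kips.
Governing: weld metal.

R_n/Ω ≈ 156 kips (weld metal governs)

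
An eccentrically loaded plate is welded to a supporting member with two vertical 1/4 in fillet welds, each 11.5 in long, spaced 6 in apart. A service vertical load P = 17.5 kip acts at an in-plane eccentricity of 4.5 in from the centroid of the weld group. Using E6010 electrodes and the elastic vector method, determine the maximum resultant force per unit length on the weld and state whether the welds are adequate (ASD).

E60XX → F_EXX = 60 ksi.
Total weld length L_w = 23 in. Treat welds as unit-width lines.
Polar moment about centroid: J = 2[d³/12 + d(b/2)²] = 2[11.5³/12 + 11.5×3²] = 460.5 in³.
Direct shear f_v = P/L_w = 17.5 / 23 = 0.7609 kip/in (vertical).
Torsion M = P·e = 17.5 × 4.5 = 78.75 kip·in.
Critical point at (x, y) = (3, 5.75) from centroid. f_tx = M·y/J = 0.9834 kip/in; f_ty = M·x/J = 0.5131 kip/in.
Resultant f_max = √[f_tx² + (f_v + f_ty)²] = √[0.9834² + (0.7609 + 0.5131)²] = 1.609 kip/in.
Capacity per unit length: r_n/Ω = (1/2.0) × 0.6 × 60 × (0.707 × 0.25) = 3.181 kip/in.
1.609 ≤ 3.181 → adequate.

f_max ≈ 1.61 kip/in; adequate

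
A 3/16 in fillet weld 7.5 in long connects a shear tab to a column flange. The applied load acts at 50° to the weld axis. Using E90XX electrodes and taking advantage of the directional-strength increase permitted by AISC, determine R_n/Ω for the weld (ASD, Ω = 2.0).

E90XX → F_EXX = 90 ksi.
t_e = 0.707 × 0.1875 = 0.1326 in; A_we = 0.1326 × 7.5 = 0.9942 in².
Directional factor: 1.0 + 0.5 sin^1.5(50°) = 1.335.
F_nw = 0.6 × 90 × 1.335 = 72.1 ksi.
R_n/Ω = (72.1 × 0.9942) / 2.0 = 35.84 kip.

R_n/Ω ≈ 35.8 kip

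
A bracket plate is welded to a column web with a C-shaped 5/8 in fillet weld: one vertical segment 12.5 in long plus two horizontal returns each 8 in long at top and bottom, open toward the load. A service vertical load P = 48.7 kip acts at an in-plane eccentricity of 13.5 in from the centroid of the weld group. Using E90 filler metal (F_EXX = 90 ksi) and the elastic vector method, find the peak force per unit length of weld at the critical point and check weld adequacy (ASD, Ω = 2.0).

f_max ≈ 6.94 kip/in; adequate

Total weld length L_w = 28.5 in. Treat welds as unit-width lines.
Centroid: x̄ = 2×8×4 / 28.5 = 2.246 in from the vertical weld.
Polar moment about centroid: J = I_x + I_y = [12.5³/12 + 2×8×6.25²] + [12.5×2.246² + 2(8³/12 + 8×1.754²)] = 985.4 in³.
Direct shear f_v = P/L_w = 48.7 / 28.5 = 1.709 kip/in (vertical).
Torsion M = P·e = 48.7 × 13.5 = 657.45 kip·in.
Critical point at (x, y) = (5.754, 6.25) from centroid. f_tx = M·y/J = 4.17 kip/in; f_ty = M·x/J = 3.839 kip/in.
Resultant f_max = √[f_tx² + (f_v + f_ty)²] = √[4.17² + (1.709 + 3.839)²] = 6.941 kip/in.
Capacity per unit length: r_n/Ω = (1/2.0) × 0.6 × 90 × (0.707 × 0.625) = 11.93 kip/in.
6.941 ≤ 11.93 → adequate.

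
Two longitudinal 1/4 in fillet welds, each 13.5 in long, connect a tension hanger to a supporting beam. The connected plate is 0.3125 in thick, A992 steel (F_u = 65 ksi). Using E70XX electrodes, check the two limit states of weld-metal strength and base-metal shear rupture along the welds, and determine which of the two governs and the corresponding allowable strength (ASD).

E70XX → F_EXX = 70 ksi.
t_e = 0.707 × 0.25 = 0.1767 in; L = 27 in.
Weld metal: R_n/Ω = (1/2.0) × 0.6 × 70 × 0.1767 × 27 = 100.2 kip.
Base metal (shear rupture): R_n/Ω = (1/2.0) × 0.6 × 65 × 0.3125 × 27 = 164.5 kip.
Governing: weld metal.

R_n/Ω ≈ 100 kip (weld metal governs)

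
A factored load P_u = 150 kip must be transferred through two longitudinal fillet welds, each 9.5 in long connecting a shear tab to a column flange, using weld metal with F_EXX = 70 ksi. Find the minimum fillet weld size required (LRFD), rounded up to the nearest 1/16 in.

Total weld length L = 19 in.
Required throat t_e = P_u / (φ × 0.6 F_EXX × L) = 150 / (0.75 × 0.6 × 70 × 19) = 0.2506 in.
Required leg w = t_e / 0.707 = 0.3545 in → use 3/8 in.

w = 3/8 in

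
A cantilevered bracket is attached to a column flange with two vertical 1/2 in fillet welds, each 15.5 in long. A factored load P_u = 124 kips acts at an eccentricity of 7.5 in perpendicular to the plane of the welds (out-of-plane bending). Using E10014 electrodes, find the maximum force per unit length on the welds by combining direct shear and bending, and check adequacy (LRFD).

f_max ≈ 12.3 kip/in; adequate

E100XX → F_EXX = 100 ksi.
L_w = 2 × 15.5 = 31 in; section modulus (unit throat) S = 2 × L²/6 = 80.08 in².
Direct shear f_v = P/L_w = 124/31 = 4 kip/in.
Moment M = P × e = 124 × 7.5 = 930 kip·in; bending f_b = M/S = 11.61 kip/in.
f_max = √(f_v² + f_b²) = √(4² + 11.61²) = 12.28 kip/in.
φr_n = 0.75 × 0.6 × 100 × (0.707 × 0.5) = 15.91 kip/in → adequate.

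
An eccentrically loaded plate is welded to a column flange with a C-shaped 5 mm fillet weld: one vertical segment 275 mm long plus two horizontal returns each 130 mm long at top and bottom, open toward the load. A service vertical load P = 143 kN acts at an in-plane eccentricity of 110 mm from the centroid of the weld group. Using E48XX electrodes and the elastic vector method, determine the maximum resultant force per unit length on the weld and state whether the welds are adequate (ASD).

f_max ≈ 551 N/mm; NOT adequate

E48XX → F_EXX = 480 MPa.
Total weld length L_w = 535 mm. Treat welds as unit-width lines.
Centroid: x̄ = 2×130×65 / 535 = 31.59 mm from the vertical weld.
Polar moment about centroid: J = I_x + I_y = [275³/12 + 2×130×137.5²] + [275×31.59² + 2(130³/12 + 130×33.41²)] = 7580000 mm³.
Direct shear f_v = P/L_w = 143×10³ / 535 = 267.3 N/mm (vertical).
Torsion M = P·e = 143×10³ × 110 = 15730000 N·mm.
Critical point at (x, y) = (98.41, 137.5) from centroid. f_tx = M·y/J = 285.4 N/mm; f_ty = M·x/J = 204.2 N/mm.
Resultant f_max = √[f_tx² + (f_v + f_ty)²] = √[285.4² + (267.3 + 204.2)²] = 551.1 N/mm.
Capacity per unit length: r_n/Ω = (1/2.0) × 0.6 × 480 × (0.707 × 5) = 509 N/mm.
551.1 > 509 → NOT adequate.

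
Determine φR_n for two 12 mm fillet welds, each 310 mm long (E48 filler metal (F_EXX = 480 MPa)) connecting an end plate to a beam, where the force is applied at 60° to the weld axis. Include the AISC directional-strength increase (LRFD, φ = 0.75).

t_e = 0.707 × 12 = 8.484 mm; A_we = 8.484 × 620 = 5260 mm².
Directional factor: 1.0 + 0.5 sin^1.5(60°) = 1.403.
F_nw = 0.6 × 480 × 1.403 = 404.1 MPa.
φR_n = 0.75 × 404.1 × 5260 × 10⁻³ = 1594 kN.

φR_n ≈ 1590 kN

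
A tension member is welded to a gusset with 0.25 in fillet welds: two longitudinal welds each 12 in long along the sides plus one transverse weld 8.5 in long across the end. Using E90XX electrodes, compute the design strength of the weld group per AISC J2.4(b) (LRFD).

φR_n ≈ 237 kip

E90XX → F_EXX = 90 ksi.
t_e = 0.707 × 0.25 = 0.1767 in.
R_nwl = 0.6 × 90 × 0.1767 × 24 = 229.1 kip (longitudinal, 2 welds).
R_nwt = 0.6 × 90 × 0.1767 × 8.5 = 81.13 kip (transverse, base value).
(i) R_nwl + R_nwt = 310.2 kip; (ii) 0.85 R_nwl + 1.5 R_nwt = 316.4 kip.
R_n = max = 316.4 kip [governs: (ii)]; φR_n = 237.3 kip.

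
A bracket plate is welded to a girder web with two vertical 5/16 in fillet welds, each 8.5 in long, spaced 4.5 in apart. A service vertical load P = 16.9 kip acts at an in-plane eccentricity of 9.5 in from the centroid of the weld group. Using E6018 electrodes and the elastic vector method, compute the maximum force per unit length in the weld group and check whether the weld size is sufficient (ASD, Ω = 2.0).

f_max ≈ 4.65 kip/in; NOT adequate

E60XX → F_EXX = 60 ksi.
Total weld length L_w = 17 in. Treat welds as unit-width lines.
Polar moment about centroid: J = 2[d³/12 + d(b/2)²] = 2[8.5³/12 + 8.5×2.25²] = 188.4 in³.
Direct shear f_v = P/L_w = 16.9 / 17 = 0.9941 kip/in (vertical).
Torsion M = P·e = 16.9 × 9.5 = 160.55 kip·in.
Critical point at (x, y) = (2.25, 4.25) from centroid. f_tx = M·y/J = 3.621 kip/in; f_ty = M·x/J = 1.917 kip/in.
Resultant f_max = √[f_tx² + (f_v + f_ty)²] = √[3.621² + (0.9941 + 1.917)²] = 4.647 kip/in.
Capacity per unit length: r_n/Ω = (1/2.0) × 0.6 × 60 × (0.707 × 0.3125) = 3.977 kip/in.
4.647 > 3.977 → NOT adequate.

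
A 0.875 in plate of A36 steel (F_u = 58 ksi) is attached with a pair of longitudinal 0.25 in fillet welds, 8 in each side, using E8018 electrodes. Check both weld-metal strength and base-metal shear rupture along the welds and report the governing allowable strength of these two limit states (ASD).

R_n/Ω ≈ 67.9 kips (weld metal governs)

E80XX → F_EXX = 80 ksi.
t_e = 0.707 × 0.25 = 0.1767 in; L = 16 in.
Weld metal: R_n/Ω = (1/2.0) × 0.6 × 80 × 0.1767 × 16 = 67.87 kips.
Base metal (shear rupture): R_n/Ω = (1/2.0) × 0.6 × 58 × 0.875 × 16 = 243.6 kips.
Governing: weld metal.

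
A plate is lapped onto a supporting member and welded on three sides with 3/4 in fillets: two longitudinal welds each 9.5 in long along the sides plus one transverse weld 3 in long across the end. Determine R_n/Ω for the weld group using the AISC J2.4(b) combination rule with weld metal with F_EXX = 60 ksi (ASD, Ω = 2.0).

R_n/Ω ≈ 210 kip

t_e = 0.707 × 0.75 = 0.5302 in.
R_nwl = 0.6 × 60 × 0.5302 × 19 = 362.7 kip (longitudinal, 2 welds).
R_nwt = 0.6 × 60 × 0.5302 × 3 = 57.27 kip (transverse, base value).
(i) R_nwl + R_nwt = 420 kip; (ii) 0.85 R_nwl + 1.5 R_nwt = 394.2 kip.
R_n = max = 420 kip [governs: (i)]; R_n/Ω = 210 kip.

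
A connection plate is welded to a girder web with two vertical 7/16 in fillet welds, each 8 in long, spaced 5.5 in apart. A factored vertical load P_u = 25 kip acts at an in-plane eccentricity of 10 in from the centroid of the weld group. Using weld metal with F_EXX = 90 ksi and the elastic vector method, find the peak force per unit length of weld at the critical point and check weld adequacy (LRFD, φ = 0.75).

Total weld length L_w = 16 in. Treat welds as unit-width lines.
Polar moment about centroid: J = 2[d³/12 + d(b/2)²] = 2[8³/12 + 8×2.75²] = 206.3 in³.
Direct shear f_v = P/L_w = 25 / 16 = 1.562 kip/in (vertical).
Torsion M = P·e = 25 × 10 = 250 kip·in.
Critical point at (x, y) = (2.75, 4) from centroid. f_tx = M·y/J = 4.847 kip/in; f_ty = M·x/J = 3.332 kip/in.
Resultant f_max = √[f_tx² + (f_v + f_ty)²] = √[4.847² + (1.562 + 3.332)²] = 6.888 kip/in.
Capacity per unit length: φr_n = 0.75 × 0.6 × 90 × (0.707 × 0.4375) = 12.53 kip/in.
6.888 ≤ 12.53 → adequate.

f_max ≈ 6.89 kip/in; adequate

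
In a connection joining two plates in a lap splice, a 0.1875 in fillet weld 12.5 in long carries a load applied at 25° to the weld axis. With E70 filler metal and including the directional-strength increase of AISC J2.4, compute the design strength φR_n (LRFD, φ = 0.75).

φR_n ≈ 59.4 kip

E70XX → F_EXX = 70 ksi.
t_e = 0.707 × 0.1875 = 0.1326 in; A_we = 0.1326 × 12.5 = 1.657 in².
Directional factor: 1.0 + 0.5 sin^1.5(25°) = 1.137.
F_nw = 0.6 × 70 × 1.137 = 47.77 ksi.
φR_n = 0.75 × 47.77 × 1.657 = 59.37 kip.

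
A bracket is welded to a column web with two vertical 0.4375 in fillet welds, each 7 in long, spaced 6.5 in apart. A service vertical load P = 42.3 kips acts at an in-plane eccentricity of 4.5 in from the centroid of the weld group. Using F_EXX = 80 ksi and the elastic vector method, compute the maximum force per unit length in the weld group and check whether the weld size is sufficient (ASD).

Total weld length L_w = 14 in. Treat welds as unit-width lines.
Polar moment about centroid: J = 2[d³/12 + d(b/2)²] = 2[7³/12 + 7×3.25²] = 205 in³.
Direct shear f_v = P/L_w = 42.3 / 14 = 3.021 kip/in (vertical).
Torsion M = P·e = 42.3 × 4.5 = 190.35 kip·in.
Critical point at (x, y) = (3.25, 3.5) from centroid. f_tx = M·y/J = 3.249 kip/in; f_ty = M·x/J = 3.017 kip/in.
Resultant f_max = √[f_tx² + (f_v + f_ty)²] = √[3.249² + (3.021 + 3.017)²] = 6.857 kip/in.
Capacity per unit length: r_n/Ω = (1/2.0) × 0.6 × 80 × (0.707 × 0.4375) = 7.423 kip/in.
6.857 ≤ 7.423 → adequate.

f_max ≈ 6.86 kip/in; adequate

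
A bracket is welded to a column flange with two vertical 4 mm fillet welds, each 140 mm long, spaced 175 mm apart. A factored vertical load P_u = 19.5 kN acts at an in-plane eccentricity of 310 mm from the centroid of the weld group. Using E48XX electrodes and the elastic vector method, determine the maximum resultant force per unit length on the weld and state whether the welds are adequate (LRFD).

f_max ≈ 318 N/mm; adequate

E48XX → F_EXX = 480 MPa.
Total weld length L_w = 280 mm. Treat welds as unit-width lines.
Polar moment about centroid: J = 2[d³/12 + d(b/2)²] = 2[140³/12 + 140×87.5²] = 2601000 mm³.
Direct shear f_v = P/L_w = 19.5×10³ / 280 = 69.64 N/mm (vertical).
Torsion M = P·e = 19.5×10³ × 310 = 6045000 N·mm.
Critical point at (x, y) = (87.5, 70) from centroid. f_tx = M·y/J = 162.7 N/mm; f_ty = M·x/J = 203.4 N/mm.
Resultant f_max = √[f_tx² + (f_v + f_ty)²] = √[162.7² + (69.64 + 203.4)²] = 317.8 N/mm.
Capacity per unit length: φr_n = 0.75 × 0.6 × 480 × (0.707 × 4) = 610.8 N/mm.
317.8 ≤ 610.8 → adequate.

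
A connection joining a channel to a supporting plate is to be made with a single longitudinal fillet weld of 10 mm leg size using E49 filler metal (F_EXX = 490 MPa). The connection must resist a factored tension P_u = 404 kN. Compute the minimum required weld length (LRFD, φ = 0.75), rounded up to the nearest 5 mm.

L = 260 mm

Throat t_e = 0.707 × 10 = 7.07 mm.
φr_n = 0.75 × 0.6 × 490 × 7.07 × 10⁻³ = 1.559 kN/mm.
L_req = P_u / φr_n = 404 / 1.559 = 259.2 mm total.
Round up → use L = 260 mm.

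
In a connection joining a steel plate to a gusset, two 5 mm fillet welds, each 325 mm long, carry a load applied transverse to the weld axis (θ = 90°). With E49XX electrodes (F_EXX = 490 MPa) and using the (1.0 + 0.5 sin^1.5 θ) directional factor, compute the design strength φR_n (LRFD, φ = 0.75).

φR_n ≈ 760 kN

t_e = 0.707 × 5 = 3.535 mm; A_we = 3.535 × 650 = 2298 mm².
Directional factor: 1.0 + 0.5 sin^1.5(90°) = 1.5.
F_nw = 0.6 × 490 × 1.5 = 441 MPa.
φR_n = 0.75 × 441 × 2298 × 10⁻³ = 760 kN.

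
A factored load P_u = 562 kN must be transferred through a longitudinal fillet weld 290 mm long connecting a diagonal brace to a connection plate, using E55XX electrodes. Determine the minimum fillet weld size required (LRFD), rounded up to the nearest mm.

w = 12 mm

E55XX → F_EXX = 550 MPa.
Total weld length L = 290 mm.
Required throat t_e = P_u / (φ × 0.6 F_EXX × L) = 562 / (0.75 × 0.6 × 550 × 290 × 10⁻³) = 7.83 mm.
Required leg w = t_e / 0.707 = 11.07 mm → use 12 mm.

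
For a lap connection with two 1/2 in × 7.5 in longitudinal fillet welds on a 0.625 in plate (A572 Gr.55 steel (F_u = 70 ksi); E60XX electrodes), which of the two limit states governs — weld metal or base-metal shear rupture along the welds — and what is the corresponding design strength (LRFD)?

E60XX → F_EXX = 60 ksi.
t_e = 0.707 × 0.5 = 0.3535 in; L = 15 in.
Weld metal: φR_n = 0.75 × 0.6 × 60 × 0.3535 × 15 = 143.2 kip.
Base metal (shear rupture): φR_n = 0.75 × 0.6 × 70 × 0.625 × 15 = 295.3 kip.
Governing: weld metal.

φR_n ≈ 143 kip (weld metal governs)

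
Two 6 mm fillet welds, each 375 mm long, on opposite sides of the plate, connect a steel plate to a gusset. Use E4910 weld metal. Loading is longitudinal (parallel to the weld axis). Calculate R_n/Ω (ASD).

R_n/Ω ≈ 468 kN

E49XX → F_EXX = 490 MPa.
Effective throat t_e = 0.707 × 6 = 4.242 mm.
Total length L = 750 mm; A_we = 4.242 × 750 = 3182 mm².
F_nw = 0.6 F_EXX = 0.6 × 490 = 294 MPa.
R_n = 294 × 3182 × 10⁻³ = 935.4 kN; R_n/Ω = 935.4/2.0 = 467.7 kN.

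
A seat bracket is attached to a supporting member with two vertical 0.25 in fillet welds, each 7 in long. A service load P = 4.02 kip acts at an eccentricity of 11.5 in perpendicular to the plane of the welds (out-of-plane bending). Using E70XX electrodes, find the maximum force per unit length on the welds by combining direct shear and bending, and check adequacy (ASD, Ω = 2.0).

f_max ≈ 2.84 kip/in; adequate

E70XX → F_EXX = 70 ksi.
L_w = 2 × 7 = 14 in; section modulus (unit throat) S = 2 × L²/6 = 16.33 in².
Direct shear f_v = P/L_w = 4.02/14 = 0.2871 kip/in.
Moment M = P × e = 4.02 × 11.5 = 46.23 kip·in; bending f_b = M/S = 2.83 kip/in.
f_max = √(f_v² + f_b²) = √(0.2871² + 2.83²) = 2.845 kip/in.
r_n/Ω = (1/2.0) × 0.6 × 70 × (0.707 × 0.25) = 3.712 kip/in → adequate.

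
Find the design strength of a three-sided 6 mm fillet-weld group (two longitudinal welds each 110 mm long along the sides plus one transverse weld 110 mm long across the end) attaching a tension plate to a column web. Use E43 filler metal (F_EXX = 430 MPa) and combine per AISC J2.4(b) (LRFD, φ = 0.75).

φR_n ≈ 289 kN

t_e = 0.707 × 6 = 4.242 mm.
R_nwl = 0.6 × 430 × 4.242 × 220 × 10⁻³ = 240.8 kN (longitudinal, 2 welds).
R_nwt = 0.6 × 430 × 4.242 × 110 × 10⁻³ = 120.4 kN (transverse, base value).
(i) R_nwl + R_nwt = 361.2 kN; (ii) 0.85 R_nwl + 1.5 R_nwt = 385.2 kN.
R_n = max = 385.2 kN [governs: (ii)]; φR_n = 288.9 kN.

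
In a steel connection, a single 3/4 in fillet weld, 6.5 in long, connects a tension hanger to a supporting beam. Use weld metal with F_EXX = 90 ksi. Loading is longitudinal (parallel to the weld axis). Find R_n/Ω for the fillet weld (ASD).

Effective throat t_e = 0.707 × 0.75 = 0.5302 in.
Total length L = 6.5 in; A_we = 0.5302 × 6.5 = 3.447 in².
F_nw = 0.6 F_EXX = 0.6 × 90 = 54 ksi.
R_n = 54 × 3.447 = 186.1 kips; R_n/Ω = 186.1/2.0 = 93.06 kips.

R_n/Ω ≈ 93.1 kips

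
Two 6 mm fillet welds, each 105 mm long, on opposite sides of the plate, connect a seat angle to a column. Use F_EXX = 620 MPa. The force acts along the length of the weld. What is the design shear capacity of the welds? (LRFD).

φR_n ≈ 249 kN

Effective throat t_e = 0.707 × 6 = 4.242 mm.
Total length L = 210 mm; A_we = 4.242 × 210 = 890.8 mm².
F_nw = 0.6 F_EXX = 0.6 × 620 = 372 MPa.
φR_n = 0.75 × 372 × 890.8 × 10⁻³ = 248.5 kN.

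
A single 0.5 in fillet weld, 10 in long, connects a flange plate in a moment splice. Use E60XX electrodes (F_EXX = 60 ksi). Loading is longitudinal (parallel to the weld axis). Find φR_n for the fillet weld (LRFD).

Effective throat t_e = 0.707 × 0.5 = 0.3535 in.
Total length L = 10 in; A_we = 0.3535 × 10 = 3.535 in².
F_nw = 0.6 F_EXX = 0.6 × 60 = 36 ksi.
φR_n = 0.75 × 36 × 3.535 = 95.44 kip.

φR_n ≈ 95.4 kip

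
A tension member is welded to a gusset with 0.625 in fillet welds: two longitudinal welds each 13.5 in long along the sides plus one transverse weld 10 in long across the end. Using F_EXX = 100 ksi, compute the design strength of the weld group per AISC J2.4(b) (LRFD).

t_e = 0.707 × 0.625 = 0.4419 in.
R_nwl = 0.6 × 100 × 0.4419 × 27 = 715.8 kip (longitudinal, 2 welds).
R_nwt = 0.6 × 100 × 0.4419 × 10 = 265.1 kip (transverse, base value).
(i) R_nwl + R_nwt = 981 kip; (ii) 0.85 R_nwl + 1.5 R_nwt = 1006 kip.
R_n = max = 1006 kip [governs: (ii)]; φR_n = 754.6 kip.

φR_n ≈ 755 kip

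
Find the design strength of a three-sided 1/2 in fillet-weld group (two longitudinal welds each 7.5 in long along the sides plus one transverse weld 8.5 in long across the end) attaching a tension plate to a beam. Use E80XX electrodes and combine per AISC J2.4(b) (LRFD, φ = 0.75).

φR_n ≈ 325 kips

E80XX → F_EXX = 80 ksi.
t_e = 0.707 × 0.5 = 0.3535 in.
R_nwl = 0.6 × 80 × 0.3535 × 15 = 254.5 kips (longitudinal, 2 welds).
R_nwt = 0.6 × 80 × 0.3535 × 8.5 = 144.2 kips (transverse, base value).
(i) R_nwl + R_nwt = 398.7 kips; (ii) 0.85 R_nwl + 1.5 R_nwt = 432.7 kips.
R_n = max = 432.7 kips [governs: (ii)]; φR_n = 324.5 kips.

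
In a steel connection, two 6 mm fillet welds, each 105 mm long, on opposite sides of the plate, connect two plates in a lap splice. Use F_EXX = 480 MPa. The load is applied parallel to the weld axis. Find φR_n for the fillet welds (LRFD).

φR_n ≈ 192 kN

Effective throat t_e = 0.707 × 6 = 4.242 mm.
Total length L = 210 mm; A_we = 4.242 × 210 = 890.8 mm².
F_nw = 0.6 F_EXX = 0.6 × 480 = 288 MPa.
φR_n = 0.75 × 288 × 890.8 × 10⁻³ = 192.4 kN.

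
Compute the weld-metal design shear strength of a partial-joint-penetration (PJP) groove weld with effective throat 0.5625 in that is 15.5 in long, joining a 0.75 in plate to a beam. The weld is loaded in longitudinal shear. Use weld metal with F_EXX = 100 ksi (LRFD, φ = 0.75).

Effective throat (given) t_e = 0.5625 in.
A_we = 0.5625 × 15.5 = 8.719 in².
F_nw = 0.6 F_EXX = 60 ksi.
φR_n = 0.75 × 60 × 8.719 = 392.3 kip.

φR_n ≈ 392 kip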